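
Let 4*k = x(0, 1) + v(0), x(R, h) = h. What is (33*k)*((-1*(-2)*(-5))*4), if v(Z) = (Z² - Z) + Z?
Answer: -330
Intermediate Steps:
v(Z) = Z²
k = ¼ (k = (1 + 0²)/4 = (1 + 0)/4 = (¼)*1 = ¼ ≈ 0.25000)
(33*k)*((-1*(-2)*(-5))*4) = (33*(¼))*((-1*(-2)*(-5))*4) = 33*((2*(-5))*4)/4 = 33*(-10*4)/4 = (33/4)*(-40) = -330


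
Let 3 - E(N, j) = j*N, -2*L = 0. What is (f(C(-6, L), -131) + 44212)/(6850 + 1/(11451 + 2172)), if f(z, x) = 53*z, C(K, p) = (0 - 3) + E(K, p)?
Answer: 602300076/93317551 ≈ 6.4543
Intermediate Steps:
L = 0 (L = -½*0 = 0)
E(N, j) = 3 - N*j (E(N, j) = 3 - j*N = 3 - N*j)
C(K, p) = -K*p (C(K, p) = (0 - 3) + (3 - K*p) = -3 + (3 - K*p) = -K*p)
(f(C(-6, L), -131) + 44212)/(6850 + 1/(11451 + 2172)) = (53*(-1*(-6)*0) + 44212)/(6850 + 1/(11451 + 2172)) = (53*0 + 44212)/(6850 + 1/13623) = (0 + 44212)/(6850 + 1/13623) = 44212/(93317551/13623) = 44212*(13623/93317551) = 602300076/93317551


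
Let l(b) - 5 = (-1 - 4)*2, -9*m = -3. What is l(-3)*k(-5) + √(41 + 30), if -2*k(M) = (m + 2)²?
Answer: 245/18 + √71 ≈ 22.037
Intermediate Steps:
m = ⅓ (m = -⅑*(-3) = ⅓ ≈ 0.33333)
k(M) = -49/18 (k(M) = -(⅓ + 2)²/2 = -(7/3)²/2 = -½*49/9 = -49/18)
l(b) = -5 (l(b) = 5 + (-1 - 4)*2 = 5 - 5*2 = 5 - 10 = -5)
l(-3)*k(-5) + √(41 + 30) = -5*(-49/18) + √(41 + 30) = 245/18 + √71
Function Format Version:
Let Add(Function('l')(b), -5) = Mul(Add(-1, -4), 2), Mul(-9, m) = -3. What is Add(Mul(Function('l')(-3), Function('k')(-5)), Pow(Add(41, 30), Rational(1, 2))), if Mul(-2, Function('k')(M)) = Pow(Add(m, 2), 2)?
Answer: Add(Rational(245, 18), Pow(71, Rational(1, 2))) ≈ 22.037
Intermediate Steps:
m = Rational(1, 3) (m = Mul(Rational(-1, 9), -3) = Rational(1, 3) ≈ 0.33333)
Function('k')(M) = Rational(-49, 18) (Function('k')(M) = Mul(Rational(-1, 2), Pow(Add(Rational(1, 3), 2), 2)) = Mul(Rational(-1, 2), Pow(Rational(7, 3), 2)) = Mul(Rational(-1, 2), Rational(49, 9)) = Rational(-49, 18))
Function('l')(b) = -5 (Function('l')(b) = Add(5, Mul(Add(-1, -4), 2)) = Add(5, Mul(-5, 2)) = Add(5, -10) = -5)
Add(Mul(Function('l')(-3), Function('k')(-5)), Pow(Add(41, 30), Rational(1, 2))) = Add(Mul(-5, Rational(-49, 18)), Pow(Add(41, 30), Rational(1, 2))) = Add(Rational(245, 18), Pow(71, Rational(1, 2)))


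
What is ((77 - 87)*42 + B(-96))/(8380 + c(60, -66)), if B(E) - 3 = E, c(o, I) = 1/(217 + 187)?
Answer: -23028/376169 ≈ -0.061217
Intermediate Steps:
c(o, I) = 1/404
B(E) = 3 + E
((77 - 87)*42 + B(-96))/(8380 + c(60, -66)) = ((77 - 87)*42 + (3 - 96))/(8380 + 1/404) = (-10*42 - 93)/(3385521/404) = (-420 - 93)*(404/3385521) = -513*404/3385521 = -23028/376169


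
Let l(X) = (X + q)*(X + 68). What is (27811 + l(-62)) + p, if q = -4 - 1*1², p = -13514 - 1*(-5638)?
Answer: 19533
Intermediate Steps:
p = -7876 (p = -13514 + 5638 = -7876)
q = -5 (q = -4 - 1*1 = -4 - 1 = -5)
l(X) = (-5 + X)*(68 + X) (l(X) = (X - 5)*(X + 68) = (-5 + X)*(68 + X))
(27811 + l(-62)) + p = (27811 + (-340 + (-62)² + 63*(-62))) - 7876 = (27811 + (-340 + 3844 - 3906)) - 7876 = (27811 - 402) - 7876 = 27409 - 7876 = 19533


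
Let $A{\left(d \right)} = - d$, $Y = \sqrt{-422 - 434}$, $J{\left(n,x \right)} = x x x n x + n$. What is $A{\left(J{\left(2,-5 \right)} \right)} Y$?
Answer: $- 2504 i \sqrt{214} \approx - 36630.0 i$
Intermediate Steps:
$J{\left(n,x \right)} = n + n x^{4}$ ($J{\left(n,x \right)} = x^{2} x n x + n = x^{3} n x + n = n x^{3} x + n = n x^{4} + n = n + n x^{4}$)
$Y = 2 i \sqrt{214}$ ($Y = \sqrt{-856} = 2 i \sqrt{214} \approx 29.257 i$)
$A{\left(J{\left(2,-5 \right)} \right)} Y = - 2 \left(1 + \left(-5\right)^{4}\right) 2 i \sqrt{214} = - 2 \left(1 + 625\right) 2 i \sqrt{214} = - 2 \cdot 626 \cdot 2 i \sqrt{214} = \left(-1\right) 1252 \cdot 2 i \sqrt{214} = - 1252 \cdot 2 i \sqrt{214} = - 2504 i \sqrt{214}$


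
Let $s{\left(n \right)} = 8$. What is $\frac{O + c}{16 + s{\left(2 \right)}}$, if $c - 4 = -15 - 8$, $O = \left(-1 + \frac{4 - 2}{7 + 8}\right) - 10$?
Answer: $- \frac{56}{45} \approx -1.2444$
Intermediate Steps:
$O = - \frac{163}{15}$ ($O = \left(-1 + \frac{2}{15}\right) - 10 = - \frac{13}{15} - 10 = - \frac{163}{15} \approx -10.867$)
$c = -19$ ($c = 4 - 23 = -19$)
$\frac{O + c}{16 + s{\left(2 \right)}} = \frac{- \frac{163}{15} - 19}{16 + 8} = - \frac{448}{15 \cdot 24} = \left(- \frac{448}{15}\right) \frac{1}{24} = - \frac{56}{45}$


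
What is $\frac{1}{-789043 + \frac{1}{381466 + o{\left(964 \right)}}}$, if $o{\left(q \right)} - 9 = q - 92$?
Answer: $- \frac{382347}{301688223920} \approx -1.2674 \cdot 10^{-6}$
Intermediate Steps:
$o{\left(q \right)} = -83 + q$ ($o{\left(q \right)} = 9 + \left(q - 92\right) = 9 + \left(-92 + q\right) = -83 + q$)
$\frac{1}{-789043 + \frac{1}{381466 + o{\left(964 \right)}}} = \frac{1}{-789043 + \frac{1}{381466 + \left(-83 + 964\right)}} = \frac{1}{-789043 + \frac{1}{381466 + 881}} = \frac{1}{-789043 + \frac{1}{382347}} = \frac{1}{- \frac{301688223920}{382347}} = - \frac{382347}{301688223920}$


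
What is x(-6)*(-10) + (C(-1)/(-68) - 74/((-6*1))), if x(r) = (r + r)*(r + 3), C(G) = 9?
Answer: -70951/204 ≈ -347.80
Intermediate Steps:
x(r) = 2*r*(3 + r) (x(r) = (2*r)*(3 + r) = 2*r*(3 + r))
x(-6)*(-10) + (C(-1)/(-68) - 74/((-6*1))) = (2*(-6)*(3 - 6))*(-10) + (9/(-68) - 74/((-6*1))) = (2*(-6)*(-3))*(-10) + (9*(-1/68) - 74/(-6)) = 36*(-10) + (-9/68 - 74*(-⅙)) = -360 + (-9/68 + 37/3) = -360 + 2489/204 = -70951/204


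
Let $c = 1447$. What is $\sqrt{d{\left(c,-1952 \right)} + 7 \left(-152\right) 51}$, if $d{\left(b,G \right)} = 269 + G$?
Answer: $i \sqrt{55947} \approx 236.53 i$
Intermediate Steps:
$\sqrt{d{\left(c,-1952 \right)} + 7 \left(-152\right) 51} = \sqrt{\left(269 - 1952\right) + 7 \left(-152\right) 51} = \sqrt{-1683 - 54264} = \sqrt{-55947} = i \sqrt{55947}$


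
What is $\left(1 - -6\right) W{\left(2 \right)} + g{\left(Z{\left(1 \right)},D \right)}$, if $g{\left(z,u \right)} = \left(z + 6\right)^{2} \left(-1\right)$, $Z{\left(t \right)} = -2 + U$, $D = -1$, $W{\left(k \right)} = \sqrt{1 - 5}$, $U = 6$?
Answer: $-100 + 14 i \approx -100.0 + 14.0 i$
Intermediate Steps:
$W{\left(k \right)} = 2 i$ ($W{\left(k \right)} = \sqrt{-4} = 2 i$)
$Z{\left(t \right)} = 4$ ($Z{\left(t \right)} = -2 + 6 = 4$)
$g{\left(z,u \right)} = - \left(6 + z\right)^{2}$ ($g{\left(z,u \right)} = \left(6 + z\right)^{2} \left(-1\right) = - \left(6 + z\right)^{2}$)
$\left(1 - -6\right) W{\left(2 \right)} + g{\left(Z{\left(1 \right)},D \right)} = \left(1 - -6\right) 2 i - \left(6 + 4\right)^{2} = \left(1 + 6\right) 2 i - 10^{2} = 7 \cdot 2 i - 100 = 14 i - 100 = -100 + 14 i$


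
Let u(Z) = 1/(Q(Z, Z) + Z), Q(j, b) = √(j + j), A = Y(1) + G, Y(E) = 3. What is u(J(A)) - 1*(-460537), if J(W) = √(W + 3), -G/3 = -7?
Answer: (1 + 1381611*√3 + 460537*√2*3^(¾))/(3*√3 + √2*3^(¾)) ≈ 4.6054e+5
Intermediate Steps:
G = 21 (G = -3*(-7) = 21)
A = 24 (A = 3 + 21 = 24)
Q(j, b) = √2*√j (Q(j, b) = √(2*j) = √2*√j)
J(W) = √(3 + W)
u(Z) = 1/(Z + √2*√Z) (u(Z) = 1/(√2*√Z + Z) = 1/(Z + √2*√Z))
u(J(A)) - 1*(-460537) = 1/(√(3 + 24) + √2*√(√(3 + 24))) - 1*(-460537) = 1/(√27 + √2*√(√27)) + 460537 = 1/(3*√3 + √2*√(3*√3)) + 460537 = 1/(3*√3 + √2*3^(¾)) + 460537 = 460537 + 1/(3*√3 + √2*3^(¾))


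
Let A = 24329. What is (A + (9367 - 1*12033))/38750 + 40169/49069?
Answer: 2619530497/1901423750 ≈ 1.3777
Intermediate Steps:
(A + (9367 - 1*12033))/38750 + 40169/49069 = (24329 + (9367 - 1*12033))/38750 + 40169/49069 = (24329 + (9367 - 12033))*(1/38750) + 40169*(1/49069) = (24329 - 2666)*(1/38750) + 40169/49069 = 21663*(1/38750) + 40169/49069 = 21663/38750 + 40169/49069 = 2619530497/1901423750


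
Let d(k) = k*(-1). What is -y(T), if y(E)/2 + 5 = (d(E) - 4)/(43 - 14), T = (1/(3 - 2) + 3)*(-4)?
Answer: 266/29 ≈ 9.1724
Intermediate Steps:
d(k) = -k
T = -16 (T = (1/1 + 3)*(-4) = (1 + 3)*(-4) = 4*(-4) = -16)
y(E) = -298/29 - 2*E/29 (y(E) = -10 + 2*((-E - 4)/(43 - 14)) = -10 + 2*((-4 - E)/29) = -10 + 2*((-4 - E)*(1/29)) = -10 + 2*(-4/29 - E/29) = -10 + (-8/29 - 2*E/29) = -298/29 - 2*E/29)
-y(T) = -(-298/29 - 2/29*(-16)) = -(-298/29 + 32/29) = -1*(-266/29) = 266/29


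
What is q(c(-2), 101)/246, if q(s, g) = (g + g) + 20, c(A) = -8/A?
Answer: 37/41 ≈ 0.90244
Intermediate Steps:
q(s, g) = 20 + 2*g (q(s, g) = 2*g + 20 = 20 + 2*g)
q(c(-2), 101)/246 = (20 + 2*101)/246 = (20 + 202)*(1/246) = 222*(1/246) = 37/41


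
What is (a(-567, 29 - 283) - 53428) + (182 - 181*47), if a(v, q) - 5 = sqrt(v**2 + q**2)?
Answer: -61748 + sqrt(386005) ≈ -61127.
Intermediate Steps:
a(v, q) = 5 + sqrt(q**2 + v**2) (a(v, q) = 5 + sqrt(v**2 + q**2) = 5 + sqrt(q**2 + v**2))
(a(-567, 29 - 283) - 53428) + (182 - 181*47) = ((5 + sqrt((29 - 283)**2 + (-567)**2)) - 53428) + (182 - 181*47) = ((5 + sqrt((-254)**2 + 321489)) - 53428) + (182 - 8507) = ((5 + sqrt(64516 + 321489)) - 53428) - 8325 = ((5 + sqrt(386005)) - 53428) - 8325 = (-53423 + sqrt(386005)) - 8325 = -61748 + sqrt(386005)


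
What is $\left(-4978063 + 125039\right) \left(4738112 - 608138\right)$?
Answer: $-20042862941376$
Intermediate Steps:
$\left(-4978063 + 125039\right) \left(4738112 - 608138\right) = \left(-4853024\right) 4129974 = -20042862941376$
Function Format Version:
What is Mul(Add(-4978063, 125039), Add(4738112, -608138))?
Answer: -20042862941376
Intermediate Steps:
Mul(Add(-4978063, 125039), Add(4738112, -608138)) = Mul(-4853024, 4129974) = -20042862941376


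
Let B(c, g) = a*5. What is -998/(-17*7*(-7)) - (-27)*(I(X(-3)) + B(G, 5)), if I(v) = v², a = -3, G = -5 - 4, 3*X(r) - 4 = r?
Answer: -335864/833 ≈ -403.20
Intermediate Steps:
X(r) = 4/3 + r/3
G = -9
B(c, g) = -15 (B(c, g) = -3*5 = -15)
-998/(-17*7*(-7)) - (-27)*(I(X(-3)) + B(G, 5)) = -998/(-17*7*(-7)) - (-27)*((4/3 + (⅓)*(-3))² - 15) = -998/((-119*(-7))) - (-27)*((4/3 - 1)² - 15) = -998/833 - (-27)*((⅓)² - 15) = -998*1/833 - (-27)*(⅑ - 15) = -998/833 - (-27)*(-134)/9 = -998/833 - 1*402 = -998/833 - 402 = -335864/833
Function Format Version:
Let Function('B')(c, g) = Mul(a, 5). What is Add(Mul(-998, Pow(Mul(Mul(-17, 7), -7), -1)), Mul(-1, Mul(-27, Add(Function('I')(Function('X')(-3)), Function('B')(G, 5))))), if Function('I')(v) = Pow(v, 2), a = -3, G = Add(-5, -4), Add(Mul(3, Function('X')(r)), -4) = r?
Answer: Rational(-335864, 833) ≈ -403.20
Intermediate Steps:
Function('X')(r) = Add(Rational(4, 3), Mul(Rational(1, 3), r))
G = -9
Function('B')(c, g) = -15 (Function('B')(c, g) = Mul(-3, 5) = -15)
Add(Mul(-998, Pow(Mul(Mul(-17, 7), -7), -1)), Mul(-1, Mul(-27, Add(Function('I')(Function('X')(-3)), Function('B')(G, 5))))) = Add(Mul(-998, Pow(Mul(Mul(-17, 7), -7), -1)), Mul(-1, Mul(-27, Add(Pow(Add(Rational(4, 3), Mul(Rational(1, 3), -3)), 2), -15)))) = Add(Mul(-998, Pow(Mul(-119, -7), -1)), Mul(-1, Mul(-27, Add(Pow(Add(Rational(4, 3), -1), 2), -15)))) = Add(Mul(-998, Pow(833, -1)), Mul(-1, Mul(-27, Add(Pow(Rational(1, 3), 2), -15)))) = Add(Mul(-998, Rational(1, 833)), Mul(-1, Mul(-27, Add(Rational(1, 9), -15)))) = Add(Rational(-998, 833), Mul(-1, Mul(-27, Rational(-134, 9)))) = Add(Rational(-998, 833), Mul(-1, 402)) = Add(Rational(-998, 833), -402) = Rational(-335864, 833)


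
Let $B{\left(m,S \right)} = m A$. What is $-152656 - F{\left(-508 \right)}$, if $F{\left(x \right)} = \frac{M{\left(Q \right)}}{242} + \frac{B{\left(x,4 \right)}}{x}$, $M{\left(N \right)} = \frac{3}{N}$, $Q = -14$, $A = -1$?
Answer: $- \frac{517195137}{3388} \approx -1.5266 \cdot 10^{5}$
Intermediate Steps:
$B{\left(m,S \right)} = - m$ ($B{\left(m,S \right)} = m \left(-1\right) = - m$)
$F{\left(x \right)} = - \frac{3391}{3388}$ ($F{\left(x \right)} = \frac{3 \frac{1}{-14}}{242} + \frac{\left(-1\right) x}{x} = 3 \left(- \frac{1}{14}\right) \frac{1}{242} - 1 = \left(- \frac{3}{14}\right) \frac{1}{242} - 1 = - \frac{3}{3388} - 1 = - \frac{3391}{3388}$)
$-152656 - F{\left(-508 \right)} = -152656 - - \frac{3391}{3388} = -152656 + \frac{3391}{3388} = - \frac{517195137}{3388}$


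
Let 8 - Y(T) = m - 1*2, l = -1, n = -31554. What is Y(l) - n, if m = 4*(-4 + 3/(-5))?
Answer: 157912/5 ≈ 31582.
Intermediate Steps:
m = -92/5 (m = 4*(-4 + 3*(-⅕)) = 4*(-4 - ⅗) = 4*(-23/5) = -92/5 ≈ -18.400)
Y(T) = 142/5 (Y(T) = 8 - (-92/5 - 1*2) = 8 - (-92/5 - 2) = 8 - 1*(-102/5) = 8 + 102/5 = 142/5)
Y(l) - n = 142/5 - 1*(-31554) = 142/5 + 31554 = 157912/5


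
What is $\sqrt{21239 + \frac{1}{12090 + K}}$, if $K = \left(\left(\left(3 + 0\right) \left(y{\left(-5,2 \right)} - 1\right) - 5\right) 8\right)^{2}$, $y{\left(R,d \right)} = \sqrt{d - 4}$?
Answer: $\frac{\sqrt{6} \sqrt{\frac{106435709 - 21748736 i \sqrt{2}}{7517 - 1536 i \sqrt{2}}}}{2} \approx 145.74 + 6.0865 \cdot 10^{-8} i$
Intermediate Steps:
$y{\left(R,d \right)} = \sqrt{-4 + d}$
$K = \left(-64 + 24 i \sqrt{2}\right)^{2}$ ($K = \left(\left(\left(3 + 0\right) \left(\sqrt{-4 + 2} - 1\right) - 5\right) 8\right)^{2} = \left(\left(3 \left(\sqrt{-2} - 1\right) - 5\right) 8\right)^{2} = \left(\left(3 \left(i \sqrt{2} - 1\right) - 5\right) 8\right)^{2} = \left(\left(3 \left(-1 + i \sqrt{2}\right) - 5\right) 8\right)^{2} = \left(\left(\left(-3 + 3 i \sqrt{2}\right) - 5\right) 8\right)^{2} = \left(\left(-8 + 3 i \sqrt{2}\right) 8\right)^{2} = \left(-64 + 24 i \sqrt{2}\right)^{2} \approx 2944.0 - 4344.5 i$)
$\sqrt{21239 + \frac{1}{12090 + K}} = \sqrt{21239 + \frac{1}{12090 + \left(2944 - 3072 i \sqrt{2}\right)}} = \sqrt{21239 + \frac{1}{15034 - 3072 i \sqrt{2}}}$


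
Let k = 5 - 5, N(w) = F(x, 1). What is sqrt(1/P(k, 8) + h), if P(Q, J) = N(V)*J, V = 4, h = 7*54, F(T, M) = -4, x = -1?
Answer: sqrt(24190)/8 ≈ 19.441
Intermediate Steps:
h = 378
N(w) = -4
k = 0
P(Q, J) = -4*J
sqrt(1/P(k, 8) + h) = sqrt(1/(-4*8) + 378) = sqrt(1/(-32) + 378) = sqrt(-1/32 + 378) = sqrt(12095/32) = sqrt(24190)/8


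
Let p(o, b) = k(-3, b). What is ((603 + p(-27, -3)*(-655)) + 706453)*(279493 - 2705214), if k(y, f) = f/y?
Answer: -1713531740121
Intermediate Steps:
p(o, b) = -b/3 (p(o, b) = b/(-3) = b*(-1/3) = -b/3)
((603 + p(-27, -3)*(-655)) + 706453)*(279493 - 2705214) = ((603 - 1/3*(-3)*(-655)) + 706453)*(279493 - 2705214) = ((603 + 1*(-655)) + 706453)*(-2425721) = ((603 - 655) + 706453)*(-2425721) = (-52 + 706453)*(-2425721) = 706401*(-2425721) = -1713531740121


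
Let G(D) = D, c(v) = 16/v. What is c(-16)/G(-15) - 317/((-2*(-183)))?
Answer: -1463/1830 ≈ -0.79945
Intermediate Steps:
c(-16)/G(-15) - 317/((-2*(-183))) = (16/(-16))/(-15) - 317/((-2*(-183))) = (16*(-1/16))*(-1/15) - 317/366 = -1*(-1/15) - 317*1/366 = 1/15 - 317/366 = -1463/1830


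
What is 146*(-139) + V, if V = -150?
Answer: -20444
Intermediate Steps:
146*(-139) + V = 146*(-139) - 150 = -20294 - 150 = -20444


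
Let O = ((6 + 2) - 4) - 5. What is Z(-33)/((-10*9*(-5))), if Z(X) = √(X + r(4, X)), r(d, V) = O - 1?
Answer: I*√35/450 ≈ 0.013147*I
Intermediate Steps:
O = -1 (O = (8 - 4) - 5 = 4 - 5 = -1)
r(d, V) = -2 (r(d, V) = -1 - 1 = -2)
Z(X) = √(-2 + X) (Z(X) = √(X - 2) = √(-2 + X))
Z(-33)/((-10*9*(-5))) = √(-2 - 33)/((-10*9*(-5))) = √(-35)/((-90*(-5))) = (I*√35)/450 = (I*√35)*(1/450) = I*√35/450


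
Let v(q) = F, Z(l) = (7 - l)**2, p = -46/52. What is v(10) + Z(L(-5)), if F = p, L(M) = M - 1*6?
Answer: 8401/26 ≈ 323.12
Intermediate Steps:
p = -23/26 (p = -46*1/52 = -23/26 ≈ -0.88461)
L(M) = -6 + M (L(M) = M - 6 = -6 + M)
F = -23/26 ≈ -0.88461
v(q) = -23/26
v(10) + Z(L(-5)) = -23/26 + (-7 + (-6 - 5))**2 = -23/26 + (-7 - 11)**2 = -23/26 + (-18)**2 = -23/26 + 324 = 8401/26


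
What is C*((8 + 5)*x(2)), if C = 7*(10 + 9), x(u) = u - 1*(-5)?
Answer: 12103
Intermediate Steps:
x(u) = 5 + u (x(u) = u + 5 = 5 + u)
C = 133 (C = 7*19 = 133)
C*((8 + 5)*x(2)) = 133*((8 + 5)*(5 + 2)) = 133*(13*7) = 133*91 = 12103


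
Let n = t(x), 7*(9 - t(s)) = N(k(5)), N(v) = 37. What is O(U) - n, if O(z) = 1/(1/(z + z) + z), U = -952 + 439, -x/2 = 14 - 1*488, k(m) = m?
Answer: -13691996/3684373 ≈ -3.7162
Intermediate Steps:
x = 948 (x = -2*(14 - 1*488) = -2*(14 - 488) = -2*(-474) = 948)
U = -513
t(s) = 26/7 (t(s) = 9 - ⅐*37 = 9 - 37/7 = 26/7)
n = 26/7 ≈ 3.7143
O(z) = 1/(z + 1/(2*z)) (O(z) = 1/(1/(2*z) + z) = 1/(z + 1/(2*z)))
O(U) - n = 2*(-513)/(1 + 2*(-513)²) - 1*26/7 = 2*(-513)/(1 + 2*263169) - 26/7 = 2*(-513)/(1 + 526338) - 26/7 = 2*(-513)/526339 - 26/7 = 2*(-513)*(1/526339) - 26/7 = -1026/526339 - 26/7 = -13691996/3684373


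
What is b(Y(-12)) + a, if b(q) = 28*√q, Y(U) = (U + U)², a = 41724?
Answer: 42396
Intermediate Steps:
Y(U) = 4*U² (Y(U) = (2*U)² = 4*U²)
b(Y(-12)) + a = 28*√(4*(-12)²) + 41724 = 28*√(4*144) + 41724 = 28*√576 + 41724 = 28*24 + 41724 = 672 + 41724 = 42396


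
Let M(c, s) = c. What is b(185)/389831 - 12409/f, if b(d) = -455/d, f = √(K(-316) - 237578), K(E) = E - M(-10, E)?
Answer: -7/1109519 + 12409*I*√59471/118942 ≈ -6.309e-6 + 25.442*I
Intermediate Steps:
K(E) = 10 + E (K(E) = E - 1*(-10) = E + 10 = 10 + E)
f = 2*I*√59471 (f = √((10 - 316) - 237578) = √(-306 - 237578) = √(-237884) = 2*I*√59471 ≈ 487.73*I)
b(185)/389831 - 12409/f = -455/185/389831 - 12409*(-I*√59471/118942) = -455*1/185*(1/389831) - (-12409)*I*√59471/118942 = -91/37*1/389831 + 12409*I*√59471/118942 = -7/1109519 + 12409*I*√59471/118942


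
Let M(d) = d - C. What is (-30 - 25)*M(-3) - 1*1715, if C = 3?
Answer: -1385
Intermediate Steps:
M(d) = -3 + d (M(d) = d - 1*3 = d - 3 = -3 + d)
(-30 - 25)*M(-3) - 1*1715 = (-30 - 25)*(-3 - 3) - 1*1715 = -55*(-6) - 1715 = 330 - 1715 = -1385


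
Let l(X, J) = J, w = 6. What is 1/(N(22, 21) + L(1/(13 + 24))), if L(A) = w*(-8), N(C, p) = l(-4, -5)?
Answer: -1/53 ≈ -0.018868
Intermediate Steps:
N(C, p) = -5
L(A) = -48 (L(A) = 6*(-8) = -48)
1/(N(22, 21) + L(1/(13 + 24))) = 1/(-5 - 48) = 1/(-53) = -1/53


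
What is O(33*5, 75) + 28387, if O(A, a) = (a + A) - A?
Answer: 28462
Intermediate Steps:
O(A, a) = a (O(A, a) = (A + a) - A = a)
O(33*5, 75) + 28387 = 75 + 28387 = 28462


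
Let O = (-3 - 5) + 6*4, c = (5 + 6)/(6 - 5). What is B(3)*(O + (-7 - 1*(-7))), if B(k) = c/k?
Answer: 176/3 ≈ 58.667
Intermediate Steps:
c = 11 (c = 11/1 = 11*1 = 11)
O = 16 (O = -8 + 24 = 16)
B(k) = 11/k
B(3)*(O + (-7 - 1*(-7))) = (11/3)*(16 + (-7 - 1*(-7))) = (11*(1/3))*(16 + (-7 + 7)) = 11*(16 + 0)/3 = (11/3)*16 = 176/3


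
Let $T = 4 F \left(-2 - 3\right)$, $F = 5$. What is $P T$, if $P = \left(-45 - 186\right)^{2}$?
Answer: $-5336100$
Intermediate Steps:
$T = -100$ ($T = 4 \cdot 5 \left(-2 - 3\right) = 20 \left(-5\right) = -100$)
$P = 53361$ ($P = \left(-231\right)^{2} = 53361$)
$P T = 53361 \left(-100\right) = -5336100$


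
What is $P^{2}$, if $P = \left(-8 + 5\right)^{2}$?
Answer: $81$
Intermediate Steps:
$P = 9$ ($P = \left(-3\right)^{2} = 9$)
$P^{2} = 9^{2} = 81$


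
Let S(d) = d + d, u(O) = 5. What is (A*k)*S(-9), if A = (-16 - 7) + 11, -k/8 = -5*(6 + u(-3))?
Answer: 95040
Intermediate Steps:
S(d) = 2*d
k = 440 (k = -(-40)*(6 + 5) = -(-40)*11 = -8*(-55) = 440)
A = -12 (A = -23 + 11 = -12)
(A*k)*S(-9) = (-12*440)*(2*(-9)) = -5280*(-18) = 95040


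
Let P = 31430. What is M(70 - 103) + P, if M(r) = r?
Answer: 31397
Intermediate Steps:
M(70 - 103) + P = (70 - 103) + 31430 = -33 + 31430 = 31397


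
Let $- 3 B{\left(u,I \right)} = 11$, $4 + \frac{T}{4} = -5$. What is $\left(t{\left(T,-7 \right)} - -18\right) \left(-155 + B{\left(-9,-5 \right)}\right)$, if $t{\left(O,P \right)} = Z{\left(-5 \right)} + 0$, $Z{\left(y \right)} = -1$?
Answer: $- \frac{8092}{3} \approx -2697.3$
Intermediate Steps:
$T = -36$ ($T = -16 + 4 \left(-5\right) = -16 - 20 = -36$)
$B{\left(u,I \right)} = - \frac{11}{3}$ ($B{\left(u,I \right)} = \left(- \frac{1}{3}\right) 11 = - \frac{11}{3}$)
$t{\left(O,P \right)} = -1$ ($t{\left(O,P \right)} = -1 + 0 = -1$)
$\left(t{\left(T,-7 \right)} - -18\right) \left(-155 + B{\left(-9,-5 \right)}\right) = \left(-1 - -18\right) \left(-155 - \frac{11}{3}\right) = \left(-1 + 18\right) \left(- \frac{476}{3}\right) = 17 \left(- \frac{476}{3}\right) = - \frac{8092}{3}$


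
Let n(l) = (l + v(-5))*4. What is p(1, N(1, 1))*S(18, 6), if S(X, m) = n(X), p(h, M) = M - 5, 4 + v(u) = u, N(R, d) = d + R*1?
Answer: -108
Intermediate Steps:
N(R, d) = R + d (N(R, d) = d + R = R + d)
v(u) = -4 + u
p(h, M) = -5 + M
n(l) = -36 + 4*l (n(l) = (l + (-4 - 5))*4 = (l - 9)*4 = (-9 + l)*4 = -36 + 4*l)
S(X, m) = -36 + 4*X
p(1, N(1, 1))*S(18, 6) = (-5 + (1 + 1))*(-36 + 4*18) = (-5 + 2)*(-36 + 72) = -3*36 = -108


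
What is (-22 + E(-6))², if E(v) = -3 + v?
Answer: 961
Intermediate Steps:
(-22 + E(-6))² = (-22 + (-3 - 6))² = (-22 - 9)² = (-31)² = 961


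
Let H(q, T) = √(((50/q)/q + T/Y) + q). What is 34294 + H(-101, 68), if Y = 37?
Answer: 34294 + I*√1384747903/3737 ≈ 34294.0 + 9.9578*I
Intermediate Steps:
H(q, T) = √(q + 50/q² + T/37) (H(q, T) = √(((50/q)/q + T/37) + q) = √((50/q² + T*(1/37)) + q) = √((50/q² + T/37) + q) = √(q + 50/q² + T/37))
34294 + H(-101, 68) = 34294 + √(37*68 + 1369*(-101) + 68450/(-101)²)/37 = 34294 + √(2516 - 138269 + 68450*(1/10201))/37 = 34294 + √(2516 - 138269 + 68450/10201)/37 = 34294 + √(-1384747903/10201)/37 = 34294 + (I*√1384747903/101)/37 = 34294 + I*√1384747903/3737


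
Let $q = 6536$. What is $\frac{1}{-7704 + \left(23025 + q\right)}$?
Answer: $\frac{1}{21857} \approx 4.5752 \cdot 10^{-5}$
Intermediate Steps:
$\frac{1}{-7704 + \left(23025 + q\right)} = \frac{1}{-7704 + \left(23025 + 6536\right)} = \frac{1}{-7704 + 29561} = \frac{1}{21857}$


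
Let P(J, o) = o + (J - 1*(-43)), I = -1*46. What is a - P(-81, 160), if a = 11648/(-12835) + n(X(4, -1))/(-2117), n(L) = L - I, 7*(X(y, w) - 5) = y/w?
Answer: -23381769997/190201865 ≈ -122.93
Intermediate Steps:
I = -46
P(J, o) = 43 + J + o (P(J, o) = o + (J + 43) = o + (43 + J) = 43 + J + o)
X(y, w) = 5 + y/(7*w) (X(y, w) = 5 + (y/w)/7 = 5 + y/(7*w))
n(L) = 46 + L (n(L) = L - 1*(-46) = L + 46 = 46 + L)
a = -177142467/190201865 (a = 11648/(-12835) + (46 + (5 + (1/7)*4/(-1)))/(-2117) = 11648*(-1/12835) + (46 + (5 + (1/7)*4*(-1)))*(-1/2117) = -11648/12835 + (46 + (5 - 4/7))*(-1/2117) = -11648/12835 + (46 + 31/7)*(-1/2117) = -11648/12835 + (353/7)*(-1/2117) = -11648/12835 - 353/14819 = -177142467/190201865 ≈ -0.93134)
a - P(-81, 160) = -177142467/190201865 - (43 - 81 + 160) = -177142467/190201865 - 1*122 = -177142467/190201865 - 122 = -23381769997/190201865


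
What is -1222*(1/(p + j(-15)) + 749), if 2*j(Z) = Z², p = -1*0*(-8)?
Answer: -205939994/225 ≈ -9.1529e+5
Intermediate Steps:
p = 0 (p = 0*(-8) = 0)
j(Z) = Z²/2
-1222*(1/(p + j(-15)) + 749) = -1222*(1/(0 + (½)*(-15)²) + 749) = -1222*(1/(0 + (½)*225) + 749) = -1222*(1/(0 + 225/2) + 749) = -1222*(1/(225/2) + 749) = -1222*(2/225 + 749) = -1222*168527/225 = -205939994/225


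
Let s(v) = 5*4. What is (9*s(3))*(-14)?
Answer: -2520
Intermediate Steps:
s(v) = 20
(9*s(3))*(-14) = (9*20)*(-14) = 180*(-14) = -2520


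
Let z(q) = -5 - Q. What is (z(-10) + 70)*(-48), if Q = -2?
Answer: -3216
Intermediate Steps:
z(q) = -3 (z(q) = -5 - 1*(-2) = -5 + 2 = -3)
(z(-10) + 70)*(-48) = (-3 + 70)*(-48) = 67*(-48) = -3216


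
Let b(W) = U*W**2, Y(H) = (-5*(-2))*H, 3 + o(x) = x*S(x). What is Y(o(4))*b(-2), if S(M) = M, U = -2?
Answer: -1040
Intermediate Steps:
o(x) = -3 + x**2 (o(x) = -3 + x*x = -3 + x**2)
Y(H) = 10*H
b(W) = -2*W**2
Y(o(4))*b(-2) = (10*(-3 + 4**2))*(-2*(-2)**2) = (10*(-3 + 16))*(-2*4) = (10*13)*(-8) = 130*(-8) = -1040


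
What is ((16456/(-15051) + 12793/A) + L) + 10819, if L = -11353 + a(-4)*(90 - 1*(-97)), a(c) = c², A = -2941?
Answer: 627528343/255867 ≈ 2452.6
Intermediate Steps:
L = -8361 (L = -11353 + (-4)²*(90 - 1*(-97)) = -11353 + 16*(90 + 97) = -11353 + 16*187 = -11353 + 2992 = -8361)
((16456/(-15051) + 12793/A) + L) + 10819 = ((16456/(-15051) + 12793/(-2941)) - 8361) + 10819 = ((16456*(-1/15051) + 12793*(-1/2941)) - 8361) + 10819 = ((-16456/15051 - 12793/2941) - 8361) + 10819 = (-1392743/255867 - 8361) + 10819 = -2140696730/255867 + 10819 = 627528343/255867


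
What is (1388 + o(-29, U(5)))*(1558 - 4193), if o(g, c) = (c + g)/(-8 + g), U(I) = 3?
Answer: -135391570/37 ≈ -3.6592e+6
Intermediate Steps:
o(g, c) = (c + g)/(-8 + g)
(1388 + o(-29, U(5)))*(1558 - 4193) = (1388 + (3 - 29)/(-8 - 29))*(1558 - 4193) = (1388 - 26/(-37))*(-2635) = (1388 - 1/37*(-26))*(-2635) = (1388 + 26/37)*(-2635) = (51382/37)*(-2635) = -135391570/37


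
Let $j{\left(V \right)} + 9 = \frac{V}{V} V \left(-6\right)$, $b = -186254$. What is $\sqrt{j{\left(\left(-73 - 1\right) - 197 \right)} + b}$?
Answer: $i \sqrt{184637} \approx 429.69 i$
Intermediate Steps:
$j{\left(V \right)} = -9 - 6 V$ ($j{\left(V \right)} = -9 + \frac{V}{V} V \left(-6\right) = -9 + 1 V \left(-6\right) = -9 + V \left(-6\right) = -9 - 6 V$)
$\sqrt{j{\left(\left(-73 - 1\right) - 197 \right)} + b} = \sqrt{\left(-9 - 6 \left(\left(-73 - 1\right) - 197\right)\right) - 186254} = \sqrt{\left(-9 - 6 \left(-74 - 197\right)\right) - 186254} = \sqrt{\left(-9 - -1626\right) - 186254} = \sqrt{\left(-9 + 1626\right) - 186254} = \sqrt{1617 - 186254} = \sqrt{-184637} = i \sqrt{184637}$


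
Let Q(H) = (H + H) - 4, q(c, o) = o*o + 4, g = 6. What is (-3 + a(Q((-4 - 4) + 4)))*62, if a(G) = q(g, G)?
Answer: 8990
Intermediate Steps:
q(c, o) = 4 + o² (q(c, o) = o² + 4 = 4 + o²)
Q(H) = -4 + 2*H (Q(H) = 2*H - 4 = -4 + 2*H)
a(G) = 4 + G²
(-3 + a(Q((-4 - 4) + 4)))*62 = (-3 + (4 + (-4 + 2*((-4 - 4) + 4))²))*62 = (-3 + (4 + (-4 + 2*(-8 + 4))²))*62 = (-3 + (4 + (-4 + 2*(-4))²))*62 = (-3 + (4 + (-4 - 8)²))*62 = (-3 + (4 + (-12)²))*62 = (-3 + (4 + 144))*62 = (-3 + 148)*62 = 145*62 = 8990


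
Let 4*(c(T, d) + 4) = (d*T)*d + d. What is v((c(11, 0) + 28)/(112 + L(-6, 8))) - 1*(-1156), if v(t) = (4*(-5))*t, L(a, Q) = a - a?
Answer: 8062/7 ≈ 1151.7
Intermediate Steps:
c(T, d) = -4 + d/4 + T*d**2/4 (c(T, d) = -4 + ((d*T)*d + d)/4 = -4 + ((T*d)*d + d)/4 = -4 + (T*d**2 + d)/4 = -4 + (d + T*d**2)/4 = -4 + (d/4 + T*d**2/4) = -4 + d/4 + T*d**2/4)
L(a, Q) = 0
v(t) = -20*t
v((c(11, 0) + 28)/(112 + L(-6, 8))) - 1*(-1156) = -20*((-4 + (1/4)*0 + (1/4)*11*0**2) + 28)/(112 + 0) - 1*(-1156) = -20*((-4 + 0 + (1/4)*11*0) + 28)/112 + 1156 = -20*((-4 + 0 + 0) + 28)/112 + 1156 = -20*(-4 + 28)/112 + 1156 = -480/112 + 1156 = -20*3/14 + 1156 = -30/7 + 1156 = 8062/7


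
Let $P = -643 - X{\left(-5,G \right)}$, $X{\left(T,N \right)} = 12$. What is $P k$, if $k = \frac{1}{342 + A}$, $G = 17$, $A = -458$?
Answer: $\frac{655}{116} \approx 5.6466$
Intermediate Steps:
$P = -655$ ($P = -643 - 12 = -655$)
$k = - \frac{1}{116}$ ($k = \frac{1}{342 - 458} = \frac{1}{-116} = - \frac{1}{116} \approx -0.0086207$)
$P k = \left(-655\right) \left(- \frac{1}{116}\right) = \frac{655}{116}$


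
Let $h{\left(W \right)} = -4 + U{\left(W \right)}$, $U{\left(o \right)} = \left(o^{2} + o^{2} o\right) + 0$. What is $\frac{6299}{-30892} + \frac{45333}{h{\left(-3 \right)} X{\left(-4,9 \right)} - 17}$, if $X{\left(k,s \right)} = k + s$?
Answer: $- \frac{1401227009}{3923284} \approx -357.16$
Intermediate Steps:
$U{\left(o \right)} = o^{2} + o^{3}$ ($U{\left(o \right)} = \left(o^{2} + o^{3}\right) + 0 = o^{2} + o^{3}$)
$h{\left(W \right)} = -4 + W^{2} \left(1 + W\right)$
$\frac{6299}{-30892} + \frac{45333}{h{\left(-3 \right)} X{\left(-4,9 \right)} - 17} = \frac{6299}{-30892} + \frac{45333}{\left(-4 + \left(-3\right)^{2} \left(1 - 3\right)\right) \left(-4 + 9\right) - 17} = 6299 \left(- \frac{1}{30892}\right) + \frac{45333}{\left(-4 + 9 \left(-2\right)\right) 5 - 17} = - \frac{6299}{30892} + \frac{45333}{\left(-4 - 18\right) 5 - 17} = - \frac{6299}{30892} + \frac{45333}{\left(-22\right) 5 - 17} = - \frac{6299}{30892} + \frac{45333}{-110 - 17} = - \frac{6299}{30892} + \frac{45333}{-127} = - \frac{6299}{30892} + 45333 \left(- \frac{1}{127}\right) = - \frac{6299}{30892} - \frac{45333}{127} = - \frac{1401227009}{3923284}$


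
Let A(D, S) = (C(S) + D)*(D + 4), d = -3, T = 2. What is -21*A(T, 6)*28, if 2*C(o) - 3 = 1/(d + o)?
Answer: -12936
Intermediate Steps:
C(o) = 3/2 + 1/(2*(-3 + o))
A(D, S) = (4 + D)*(D + (-8 + 3*S)/(2*(-3 + S))) (A(D, S) = ((-8 + 3*S)/(2*(-3 + S)) + D)*(D + 4) = (D + (-8 + 3*S)/(2*(-3 + S)))*(4 + D) = (4 + D)*(D + (-8 + 3*S)/(2*(-3 + S))))
-21*A(T, 6)*28 = -21*(-16 + 6*6 + (1/2)*2*(-8 + 3*6) + 2*(-3 + 6)*(4 + 2))/(-3 + 6)*28 = -21*(-16 + 36 + (1/2)*2*(-8 + 18) + 2*3*6)/3*28 = -7*(-16 + 36 + (1/2)*2*10 + 36)*28 = -7*(-16 + 36 + 10 + 36)*28 = -7*66*28 = -21*22*28 = -462*28 = -12936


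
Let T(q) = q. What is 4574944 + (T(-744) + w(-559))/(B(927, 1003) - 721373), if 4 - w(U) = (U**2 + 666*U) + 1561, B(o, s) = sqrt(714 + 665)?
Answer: 1190352379722218012/260189501875 - 28756*sqrt(1379)/260189501875 ≈ 4.5749e+6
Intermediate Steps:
B(o, s) = sqrt(1379)
w(U) = -1557 - U**2 - 666*U (w(U) = 4 - ((U**2 + 666*U) + 1561) = 4 - (1561 + U**2 + 666*U) = 4 + (-1561 - U**2 - 666*U) = -1557 - U**2 - 666*U)
4574944 + (T(-744) + w(-559))/(B(927, 1003) - 721373) = 4574944 + (-744 + (-1557 - 1*(-559)**2 - 666*(-559)))/(sqrt(1379) - 721373) = 4574944 + (-744 + (-1557 - 1*312481 + 372294))/(-721373 + sqrt(1379)) = 4574944 + (-744 + (-1557 - 312481 + 372294))/(-721373 + sqrt(1379)) = 4574944 + (-744 + 58256)/(-721373 + sqrt(1379)) = 4574944 + 57512/(-721373 + sqrt(1379))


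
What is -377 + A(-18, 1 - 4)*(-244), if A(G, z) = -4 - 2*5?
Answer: 3039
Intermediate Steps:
A(G, z) = -14 (A(G, z) = -4 - 10 = -14)
-377 + A(-18, 1 - 4)*(-244) = -377 - 14*(-244) = -377 + 3416 = 3039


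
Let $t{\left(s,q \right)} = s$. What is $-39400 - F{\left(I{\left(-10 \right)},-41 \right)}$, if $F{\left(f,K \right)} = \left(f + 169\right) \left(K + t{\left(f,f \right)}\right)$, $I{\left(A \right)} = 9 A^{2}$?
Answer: $-957671$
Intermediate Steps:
$F{\left(f,K \right)} = \left(169 + f\right) \left(K + f\right)$ ($F{\left(f,K \right)} = \left(f + 169\right) \left(K + f\right) = \left(169 + f\right) \left(K + f\right)$)
$-39400 - F{\left(I{\left(-10 \right)},-41 \right)} = -39400 - \left(\left(9 \left(-10\right)^{2}\right)^{2} + 169 \left(-41\right) + 169 \cdot 9 \left(-10\right)^{2} - 41 \cdot 9 \left(-10\right)^{2}\right) = -39400 - \left(\left(9 \cdot 100\right)^{2} - 6929 + 169 \cdot 9 \cdot 100 - 41 \cdot 9 \cdot 100\right) = -39400 - \left(900^{2} - 6929 + 169 \cdot 900 - 36900\right) = -39400 - \left(810000 - 6929 + 152100 - 36900\right) = -39400 - 918271 = -957671$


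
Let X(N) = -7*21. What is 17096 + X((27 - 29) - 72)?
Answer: 16949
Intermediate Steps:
X(N) = -147
17096 + X((27 - 29) - 72) = 17096 - 147 = 16949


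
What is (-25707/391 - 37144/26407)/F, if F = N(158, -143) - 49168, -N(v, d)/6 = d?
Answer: 693368053/498807368470 ≈ 0.0013901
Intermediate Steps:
N(v, d) = -6*d
F = -48310 (F = -6*(-143) - 49168 = 858 - 49168 = -48310)
(-25707/391 - 37144/26407)/F = (-25707/391 - 37144/26407)/(-48310) = (-25707*1/391 - 37144*1/26407)*(-1/48310) = (-25707/391 - 37144/26407)*(-1/48310) = -693368053/10325137*(-1/48310) = 693368053/498807368470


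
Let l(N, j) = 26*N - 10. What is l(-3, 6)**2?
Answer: 7744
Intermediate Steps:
l(N, j) = -10 + 26*N
l(-3, 6)**2 = (-10 + 26*(-3))**2 = (-10 - 78)**2 = (-88)**2 = 7744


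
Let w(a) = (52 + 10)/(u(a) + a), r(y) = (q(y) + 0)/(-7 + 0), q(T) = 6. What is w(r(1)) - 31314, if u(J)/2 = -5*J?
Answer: -845261/27 ≈ -31306.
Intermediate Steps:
u(J) = -10*J (u(J) = 2*(-5*J) = -10*J)
r(y) = -6/7 (r(y) = (6 + 0)/(-7 + 0) = 6/(-7) = 6*(-⅐) = -6/7)
w(a) = -62/(9*a) (w(a) = (52 + 10)/(-10*a + a) = 62/((-9*a)) = 62*(-1/(9*a)) = -62/(9*a))
w(r(1)) - 31314 = -62/(9*(-6/7)) - 31314 = -62/9*(-7/6) - 31314 = 217/27 - 31314 = -845261/27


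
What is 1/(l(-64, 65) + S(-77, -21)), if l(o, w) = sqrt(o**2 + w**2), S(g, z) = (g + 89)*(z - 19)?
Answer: -480/222079 - sqrt(8321)/222079 ≈ -0.0025721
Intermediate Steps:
S(g, z) = (-19 + z)*(89 + g) (S(g, z) = (89 + g)*(-19 + z) = (-19 + z)*(89 + g))
1/(l(-64, 65) + S(-77, -21)) = 1/(sqrt((-64)**2 + 65**2) + (-1691 - 19*(-77) + 89*(-21) - 77*(-21))) = 1/(sqrt(4096 + 4225) + (-1691 + 1463 - 1869 + 1617)) = 1/(sqrt(8321) - 480) = 1/(-480 + sqrt(8321))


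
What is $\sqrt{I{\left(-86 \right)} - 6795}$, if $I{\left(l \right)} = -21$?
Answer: $4 i \sqrt{426} \approx 82.559 i$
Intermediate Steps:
$\sqrt{I{\left(-86 \right)} - 6795} = \sqrt{-21 - 6795} = \sqrt{-6816} = 4 i \sqrt{426}$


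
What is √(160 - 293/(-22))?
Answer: √83886/22 ≈ 13.165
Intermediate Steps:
√(160 - 293/(-22)) = √(160 - 293*(-1/22)) = √(160 + 293/22) = √(3813/22) = √83886/22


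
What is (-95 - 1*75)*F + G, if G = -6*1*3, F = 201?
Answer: -34188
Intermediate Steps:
G = -18 (G = -6*3 = -18)
(-95 - 1*75)*F + G = (-95 - 1*75)*201 - 18 = (-95 - 75)*201 - 18 = -170*201 - 18 = -34170 - 18 = -34188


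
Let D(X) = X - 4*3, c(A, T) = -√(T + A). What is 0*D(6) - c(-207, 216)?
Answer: 3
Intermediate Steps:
c(A, T) = -√(A + T)
D(X) = -12 + X (D(X) = X - 12 = -12 + X)
0*D(6) - c(-207, 216) = 0*(-12 + 6) - (-1)*√(-207 + 216) = 0*(-6) - (-1)*√9 = 0 - (-1)*3 = 0 - 1*(-3) = 0 + 3 = 3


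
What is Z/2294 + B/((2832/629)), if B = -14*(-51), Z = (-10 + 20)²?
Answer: 85877697/541384 ≈ 158.63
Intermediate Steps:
Z = 100 (Z = 10² = 100)
B = 714
Z/2294 + B/((2832/629)) = 100/2294 + 714/((2832/629)) = 100*(1/2294) + 714/((2832*(1/629))) = 50/1147 + 714/(2832/629) = 50/1147 + 714*(629/2832) = 50/1147 + 74851/472 = 85877697/541384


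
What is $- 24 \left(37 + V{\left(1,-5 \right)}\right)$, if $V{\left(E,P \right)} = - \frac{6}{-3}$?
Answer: $-936$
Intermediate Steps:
$V{\left(E,P \right)} = 2$ ($V{\left(E,P \right)} = \left(-6\right) \left(- \frac{1}{3}\right) = 2$)
$- 24 \left(37 + V{\left(1,-5 \right)}\right) = - 24 \left(37 + 2\right) = \left(-24\right) 39 = -936$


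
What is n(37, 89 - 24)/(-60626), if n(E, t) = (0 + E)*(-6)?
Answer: 111/30313 ≈ 0.0036618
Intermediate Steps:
n(E, t) = -6*E (n(E, t) = E*(-6) = -6*E)
n(37, 89 - 24)/(-60626) = -6*37/(-60626) = -222*(-1/60626) = 111/30313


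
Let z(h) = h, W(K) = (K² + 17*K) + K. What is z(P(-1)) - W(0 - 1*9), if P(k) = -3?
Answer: 78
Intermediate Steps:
W(K) = K² + 18*K
z(P(-1)) - W(0 - 1*9) = -3 - (0 - 1*9)*(18 + (0 - 1*9)) = -3 - (0 - 9)*(18 + (0 - 9)) = -3 - (-9)*(18 - 9) = -3 - (-9)*9 = -3 - 1*(-81) = -3 + 81 = 78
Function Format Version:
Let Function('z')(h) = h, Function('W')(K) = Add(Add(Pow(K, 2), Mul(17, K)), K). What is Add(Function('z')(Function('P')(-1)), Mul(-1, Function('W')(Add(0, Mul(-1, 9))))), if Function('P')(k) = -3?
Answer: 78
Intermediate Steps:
Function('W')(K) = Add(Pow(K, 2), Mul(18, K))
Add(Function('z')(Function('P')(-1)), Mul(-1, Function('W')(Add(0, Mul(-1, 9))))) = Add(-3, Mul(-1, Mul(Add(0, Mul(-1, 9)), Add(18, Add(0, Mul(-1, 9)))))) = Add(-3, Mul(-1, Mul(Add(0, -9), Add(18, Add(0, -9))))) = Add(-3, Mul(-1, Mul(-9, Add(18, -9)))) = Add(-3, Mul(-1, Mul(-9, 9))) = Add(-3, Mul(-1, -81)) = Add(-3, 81) = 78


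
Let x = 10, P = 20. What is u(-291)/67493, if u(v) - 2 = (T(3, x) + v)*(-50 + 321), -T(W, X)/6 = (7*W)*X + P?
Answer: -452839/67493 ≈ -6.7094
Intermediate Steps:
T(W, X) = -120 - 42*W*X (T(W, X) = -6*((7*W)*X + 20) = -6*(7*W*X + 20) = -6*(20 + 7*W*X) = -120 - 42*W*X)
u(v) = -373978 + 271*v (u(v) = 2 + ((-120 - 42*3*10) + v)*(-50 + 321) = 2 + ((-120 - 1260) + v)*271 = 2 + (-1380 + v)*271 = 2 + (-373980 + 271*v) = -373978 + 271*v)
u(-291)/67493 = (-373978 + 271*(-291))/67493 = (-373978 - 78861)*(1/67493) = -452839*1/67493 = -452839/67493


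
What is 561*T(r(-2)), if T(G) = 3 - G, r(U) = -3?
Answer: 3366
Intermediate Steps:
561*T(r(-2)) = 561*(3 - 1*(-3)) = 561*(3 + 3) = 561*6 = 3366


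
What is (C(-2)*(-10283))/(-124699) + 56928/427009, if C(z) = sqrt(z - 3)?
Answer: 56928/427009 + 10283*I*sqrt(5)/124699 ≈ 0.13332 + 0.18439*I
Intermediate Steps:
C(z) = sqrt(-3 + z)
(C(-2)*(-10283))/(-124699) + 56928/427009 = (sqrt(-3 - 2)*(-10283))/(-124699) + 56928/427009 = (sqrt(-5)*(-10283))*(-1/124699) + 56928*(1/427009) = ((I*sqrt(5))*(-10283))*(-1/124699) + 56928/427009 = -10283*I*sqrt(5)*(-1/124699) + 56928/427009 = 10283*I*sqrt(5)/124699 + 56928/427009 = 56928/427009 + 10283*I*sqrt(5)/124699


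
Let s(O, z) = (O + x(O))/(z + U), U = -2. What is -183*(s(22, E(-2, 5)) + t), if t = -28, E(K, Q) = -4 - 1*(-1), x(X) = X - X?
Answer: 29646/5 ≈ 5929.2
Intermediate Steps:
x(X) = 0
E(K, Q) = -3 (E(K, Q) = -4 + 1 = -3)
s(O, z) = O/(-2 + z) (s(O, z) = (O + 0)/(z - 2) = O/(-2 + z))
-183*(s(22, E(-2, 5)) + t) = -183*(22/(-2 - 3) - 28) = -183*(22/(-5) - 28) = -183*(22*(-1/5) - 28) = -183*(-22/5 - 28) = -183*(-162/5) = 29646/5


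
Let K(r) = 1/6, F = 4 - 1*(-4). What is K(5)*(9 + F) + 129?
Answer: 791/6 ≈ 131.83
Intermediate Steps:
F = 8 (F = 4 + 4 = 8)
K(r) = ⅙
K(5)*(9 + F) + 129 = (9 + 8)/6 + 129 = (⅙)*17 + 129 = 17/6 + 129 = 791/6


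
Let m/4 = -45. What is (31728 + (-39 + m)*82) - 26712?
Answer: -12942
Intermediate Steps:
m = -180 (m = 4*(-45) = -180)
(31728 + (-39 + m)*82) - 26712 = (31728 + (-39 - 180)*82) - 26712 = (31728 - 219*82) - 26712 = (31728 - 17958) - 26712 = 13770 - 26712 = -12942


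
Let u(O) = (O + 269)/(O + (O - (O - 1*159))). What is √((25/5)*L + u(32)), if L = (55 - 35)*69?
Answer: √251776391/191 ≈ 83.076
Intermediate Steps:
u(O) = (269 + O)/(159 + O) (u(O) = (269 + O)/(O + (O - (O - 159))) = (269 + O)/(O + (O - (-159 + O))) = (269 + O)/(O + (O + (159 - O))) = (269 + O)/(O + 159) = (269 + O)/(159 + O))
L = 1380 (L = 20*69 = 1380)
√((25/5)*L + u(32)) = √((25/5)*1380 + (269 + 32)/(159 + 32)) = √((25*(⅕))*1380 + 301/191) = √(5*1380 + (1/191)*301) = √(6900 + 301/191) = √(1318201/191) = √251776391/191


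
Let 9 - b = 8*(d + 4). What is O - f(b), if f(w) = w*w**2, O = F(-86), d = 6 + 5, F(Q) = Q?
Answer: 1367545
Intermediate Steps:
d = 11
O = -86
b = -111 (b = 9 - 8*(11 + 4) = 9 - 8*15 = 9 - 1*120 = 9 - 120 = -111)
f(w) = w**3
O - f(b) = -86 - 1*(-111)**3 = -86 - 1*(-1367631) = -86 + 1367631 = 1367545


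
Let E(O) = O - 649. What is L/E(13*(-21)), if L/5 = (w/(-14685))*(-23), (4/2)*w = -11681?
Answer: 268663/5415828 ≈ 0.049607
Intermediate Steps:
E(O) = -649 + O
w = -11681/2 (w = (1/2)*(-11681) = -11681/2 ≈ -5840.5)
L = -268663/5874 (L = 5*(-11681/2/(-14685)*(-23)) = 5*(-11681/2*(-1/14685)*(-23)) = 5*((11681/29370)*(-23)) = 5*(-268663/29370) = -268663/5874 ≈ -45.738)
L/E(13*(-21)) = -268663/(5874*(-649 + 13*(-21))) = -268663/(5874*(-649 - 273)) = -268663/5874/(-922) = -268663/5874*(-1/922) = 268663/5415828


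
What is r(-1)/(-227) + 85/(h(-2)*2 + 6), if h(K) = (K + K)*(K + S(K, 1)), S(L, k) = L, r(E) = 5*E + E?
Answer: 19523/8626 ≈ 2.2633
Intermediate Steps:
r(E) = 6*E
h(K) = 4*K² (h(K) = (K + K)*(K + K) = (2*K)*(2*K) = 4*K²)
r(-1)/(-227) + 85/(h(-2)*2 + 6) = (6*(-1))/(-227) + 85/((4*(-2)²)*2 + 6) = -6*(-1/227) + 85/((4*4)*2 + 6) = 6/227 + 85/(16*2 + 6) = 6/227 + 85/(32 + 6) = 6/227 + 85/38 = 19523/8626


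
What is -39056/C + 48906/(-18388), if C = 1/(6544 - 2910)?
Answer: -1304899884229/9194 ≈ -1.4193e+8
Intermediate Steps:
C = 1/3634 ≈ 0.00027518
-39056/C + 48906/(-18388) = -39056/1/3634 + 48906/(-18388) = -39056*3634 + 48906*(-1/18388) = -141929504 - 24453/9194 = -1304899884229/9194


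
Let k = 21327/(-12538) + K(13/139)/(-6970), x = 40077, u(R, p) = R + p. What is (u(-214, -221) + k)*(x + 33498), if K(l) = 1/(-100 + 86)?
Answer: -3931004267813115/122345804 ≈ -3.2130e+7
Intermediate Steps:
K(l) = -1/14 (K(l) = 1/(-14) = -1/14)
k = -1040538061/611729020 (k = 21327/(-12538) - 1/14/(-6970) = 21327*(-1/12538) - 1/14*(-1/6970) = -21327/12538 + 1/97580 = -1040538061/611729020 ≈ -1.7010)
(u(-214, -221) + k)*(x + 33498) = ((-214 - 221) - 1040538061/611729020)*(40077 + 33498) = (-435 - 1040538061/611729020)*73575 = -267142661761/611729020*73575 = -3931004267813115/122345804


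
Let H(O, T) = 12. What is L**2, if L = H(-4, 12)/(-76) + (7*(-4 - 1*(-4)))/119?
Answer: 9/361 ≈ 0.024931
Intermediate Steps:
L = -3/19 (L = 12/(-76) + (7*(-4 - 1*(-4)))/119 = 12*(-1/76) + (7*(-4 + 4))*(1/119) = -3/19 + (7*0)*(1/119) = -3/19 + 0*(1/119) = -3/19 + 0 = -3/19 ≈ -0.15789)
L**2 = (-3/19)**2 = 9/361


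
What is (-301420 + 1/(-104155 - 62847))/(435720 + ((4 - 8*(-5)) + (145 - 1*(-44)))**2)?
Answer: -50337742841/81832483018 ≈ -0.61513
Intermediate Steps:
(-301420 + 1/(-104155 - 62847))/(435720 + ((4 - 8*(-5)) + (145 - 1*(-44)))**2) = (-301420 + 1/(-167002))/(435720 + ((4 + 40) + (145 + 44))**2) = (-301420 - 1/167002)/(435720 + (44 + 189)**2) = -50337742841/(167002*(435720 + 233**2)) = -50337742841/(167002*(435720 + 54289)) = -50337742841/167002/490009 = -50337742841/167002*1/490009 = -50337742841/81832483018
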